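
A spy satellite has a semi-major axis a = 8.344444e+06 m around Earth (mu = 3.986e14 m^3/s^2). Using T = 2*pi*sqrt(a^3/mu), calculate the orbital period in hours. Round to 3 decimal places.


Step 1: a^3 / mu = 5.810215e+20 / 3.986e14 = 1.457656e+06
Step 2: sqrt(1.457656e+06) = 1207.3341 s
Step 3: T = 2*pi * 1207.3341 = 7585.9 s
Step 4: T in hours = 7585.9 / 3600 = 2.107 hours

2.107


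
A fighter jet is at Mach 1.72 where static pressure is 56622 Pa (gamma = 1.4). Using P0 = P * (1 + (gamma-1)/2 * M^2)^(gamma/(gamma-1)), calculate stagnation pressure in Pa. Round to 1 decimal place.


Step 1: (gamma-1)/2 * M^2 = 0.2 * 2.9584 = 0.59168
Step 2: 1 + 0.59168 = 1.59168
Step 3: Exponent gamma/(gamma-1) = 3.5
Step 4: P0 = 56622 * 1.59168^3.5 = 288058.3 Pa

288058.3


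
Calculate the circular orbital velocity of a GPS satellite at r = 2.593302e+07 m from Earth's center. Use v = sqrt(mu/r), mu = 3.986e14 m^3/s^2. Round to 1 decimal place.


Step 1: mu / r = 3.986e14 / 2.593302e+07 = 15370365.6574
Step 2: v = sqrt(15370365.6574) = 3920.5 m/s

3920.5


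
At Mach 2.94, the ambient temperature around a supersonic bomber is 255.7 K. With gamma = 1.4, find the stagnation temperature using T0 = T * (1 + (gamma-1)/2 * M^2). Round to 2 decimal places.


Step 1: (gamma-1)/2 = 0.2
Step 2: M^2 = 8.6436
Step 3: 1 + 0.2 * 8.6436 = 2.72872
Step 4: T0 = 255.7 * 2.72872 = 697.73 K

697.73


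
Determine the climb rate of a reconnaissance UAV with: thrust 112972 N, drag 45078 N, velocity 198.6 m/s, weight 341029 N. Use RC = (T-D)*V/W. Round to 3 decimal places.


Step 1: Excess thrust = T - D = 112972 - 45078 = 67894 N
Step 2: Excess power = 67894 * 198.6 = 13483748.4 W
Step 3: RC = 13483748.4 / 341029 = 39.538 m/s

39.538


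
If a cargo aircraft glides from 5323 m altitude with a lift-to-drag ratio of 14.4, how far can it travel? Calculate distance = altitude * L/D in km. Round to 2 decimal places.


Step 1: Glide distance = altitude * L/D = 5323 * 14.4 = 76651.2 m
Step 2: Convert to km: 76651.2 / 1000 = 76.65 km

76.65


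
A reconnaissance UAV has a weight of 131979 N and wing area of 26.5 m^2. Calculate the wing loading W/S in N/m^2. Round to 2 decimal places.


Step 1: Wing loading = W / S = 131979 / 26.5
Step 2: Wing loading = 4980.34 N/m^2

4980.34


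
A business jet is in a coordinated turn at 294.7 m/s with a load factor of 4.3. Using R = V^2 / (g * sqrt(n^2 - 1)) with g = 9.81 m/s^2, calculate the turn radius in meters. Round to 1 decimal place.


Step 1: V^2 = 294.7^2 = 86848.09
Step 2: n^2 - 1 = 4.3^2 - 1 = 17.49
Step 3: sqrt(17.49) = 4.182105
Step 4: R = 86848.09 / (9.81 * 4.182105) = 2116.9 m

2116.9


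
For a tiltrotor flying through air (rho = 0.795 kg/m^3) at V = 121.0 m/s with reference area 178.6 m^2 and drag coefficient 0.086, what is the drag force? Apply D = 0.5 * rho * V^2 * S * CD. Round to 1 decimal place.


Step 1: Dynamic pressure q = 0.5 * 0.795 * 121.0^2 = 5819.7975 Pa
Step 2: Drag D = q * S * CD = 5819.7975 * 178.6 * 0.086
Step 3: D = 89389.8 N

89389.8


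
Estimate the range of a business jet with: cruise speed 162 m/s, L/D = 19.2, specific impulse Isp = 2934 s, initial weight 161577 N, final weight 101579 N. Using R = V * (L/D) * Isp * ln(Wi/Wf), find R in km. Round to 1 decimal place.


Step 1: Coefficient = V * (L/D) * Isp = 162 * 19.2 * 2934 = 9125913.6 m
Step 2: Wi/Wf = 161577 / 101579 = 1.590654
Step 3: ln(1.590654) = 0.464145
Step 4: R = 9125913.6 * 0.464145 = 4235747.1 m = 4235.7 km

4235.7


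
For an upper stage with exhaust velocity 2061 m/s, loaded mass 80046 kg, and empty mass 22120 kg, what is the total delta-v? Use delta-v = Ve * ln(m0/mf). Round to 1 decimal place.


Step 1: Mass ratio m0/mf = 80046 / 22120 = 3.618716
Step 2: ln(3.618716) = 1.286119
Step 3: delta-v = 2061 * 1.286119 = 2650.7 m/s

2650.7


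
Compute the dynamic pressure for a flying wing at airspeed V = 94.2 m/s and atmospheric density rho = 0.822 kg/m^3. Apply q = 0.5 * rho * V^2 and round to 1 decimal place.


Step 1: V^2 = 94.2^2 = 8873.64
Step 2: q = 0.5 * 0.822 * 8873.64
Step 3: q = 3647.1 Pa

3647.1


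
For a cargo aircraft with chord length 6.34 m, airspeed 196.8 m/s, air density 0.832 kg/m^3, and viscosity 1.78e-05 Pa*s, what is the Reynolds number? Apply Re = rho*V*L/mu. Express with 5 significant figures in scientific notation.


Step 1: Numerator = rho * V * L = 0.832 * 196.8 * 6.34 = 1038.096384
Step 2: Re = 1038.096384 / 1.78e-05
Step 3: Re = 5.8320e+07

5.8320e+07


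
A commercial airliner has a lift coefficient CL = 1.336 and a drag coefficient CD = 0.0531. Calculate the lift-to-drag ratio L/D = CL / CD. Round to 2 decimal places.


Step 1: L/D = CL / CD = 1.336 / 0.0531
Step 2: L/D = 25.16

25.16


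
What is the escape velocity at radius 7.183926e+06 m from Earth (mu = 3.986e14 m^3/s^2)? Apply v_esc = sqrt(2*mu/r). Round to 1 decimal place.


Step 1: 2*mu/r = 2 * 3.986e14 / 7.183926e+06 = 110969962.6639
Step 2: v_esc = sqrt(110969962.6639) = 10534.2 m/s

10534.2


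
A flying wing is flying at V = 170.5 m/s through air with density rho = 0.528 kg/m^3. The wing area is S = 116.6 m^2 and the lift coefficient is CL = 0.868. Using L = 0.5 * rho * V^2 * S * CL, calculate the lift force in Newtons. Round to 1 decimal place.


Step 1: Calculate dynamic pressure q = 0.5 * 0.528 * 170.5^2 = 0.5 * 0.528 * 29070.25 = 7674.546 Pa
Step 2: Multiply by wing area and lift coefficient: L = 7674.546 * 116.6 * 0.868
Step 3: L = 894852.0636 * 0.868 = 776731.6 N

776731.6


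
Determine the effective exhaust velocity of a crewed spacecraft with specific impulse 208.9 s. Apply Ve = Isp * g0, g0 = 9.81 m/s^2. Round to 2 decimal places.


Step 1: Ve = Isp * g0 = 208.9 * 9.81
Step 2: Ve = 2049.31 m/s

2049.31


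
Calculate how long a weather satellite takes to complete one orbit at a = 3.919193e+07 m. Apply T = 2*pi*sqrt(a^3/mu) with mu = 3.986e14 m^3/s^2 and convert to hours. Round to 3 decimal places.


Step 1: a^3 / mu = 6.019909e+22 / 3.986e14 = 1.510263e+08
Step 2: sqrt(1.510263e+08) = 12289.2769 s
Step 3: T = 2*pi * 12289.2769 = 77215.8 s
Step 4: T in hours = 77215.8 / 3600 = 21.449 hours

21.449


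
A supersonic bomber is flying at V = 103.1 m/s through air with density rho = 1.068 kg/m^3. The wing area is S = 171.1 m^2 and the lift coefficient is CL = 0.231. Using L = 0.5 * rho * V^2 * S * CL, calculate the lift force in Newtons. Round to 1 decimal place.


Step 1: Calculate dynamic pressure q = 0.5 * 1.068 * 103.1^2 = 0.5 * 1.068 * 10629.61 = 5676.2117 Pa
Step 2: Multiply by wing area and lift coefficient: L = 5676.2117 * 171.1 * 0.231
Step 3: L = 971199.8287 * 0.231 = 224347.2 N

224347.2


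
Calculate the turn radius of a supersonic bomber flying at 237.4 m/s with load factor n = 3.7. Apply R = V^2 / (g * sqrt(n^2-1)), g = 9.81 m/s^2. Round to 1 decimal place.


Step 1: V^2 = 237.4^2 = 56358.76
Step 2: n^2 - 1 = 3.7^2 - 1 = 12.69
Step 3: sqrt(12.69) = 3.562303
Step 4: R = 56358.76 / (9.81 * 3.562303) = 1612.7 m

1612.7


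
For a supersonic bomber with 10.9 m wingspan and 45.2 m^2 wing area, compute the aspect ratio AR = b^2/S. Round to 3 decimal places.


Step 1: b^2 = 10.9^2 = 118.81
Step 2: AR = 118.81 / 45.2 = 2.629

2.629


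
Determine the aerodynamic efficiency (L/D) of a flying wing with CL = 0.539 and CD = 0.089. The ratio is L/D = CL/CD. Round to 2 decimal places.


Step 1: L/D = CL / CD = 0.539 / 0.089
Step 2: L/D = 6.06

6.06


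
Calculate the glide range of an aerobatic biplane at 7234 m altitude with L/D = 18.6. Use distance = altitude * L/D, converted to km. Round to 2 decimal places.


Step 1: Glide distance = altitude * L/D = 7234 * 18.6 = 134552.4 m
Step 2: Convert to km: 134552.4 / 1000 = 134.55 km

134.55


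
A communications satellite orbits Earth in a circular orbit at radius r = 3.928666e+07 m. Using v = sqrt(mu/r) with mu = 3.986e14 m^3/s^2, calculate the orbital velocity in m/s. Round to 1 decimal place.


Step 1: mu / r = 3.986e14 / 3.928666e+07 = 10145937.5778
Step 2: v = sqrt(10145937.5778) = 3185.3 m/s

3185.3


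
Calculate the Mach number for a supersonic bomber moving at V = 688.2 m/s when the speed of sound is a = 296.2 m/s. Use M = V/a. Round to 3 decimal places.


Step 1: M = V / a = 688.2 / 296.2
Step 2: M = 2.323

2.323


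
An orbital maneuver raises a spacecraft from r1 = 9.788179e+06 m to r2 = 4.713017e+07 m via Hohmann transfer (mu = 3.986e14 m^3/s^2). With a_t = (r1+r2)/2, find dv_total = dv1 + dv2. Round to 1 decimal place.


Step 1: Transfer semi-major axis a_t = (9.788179e+06 + 4.713017e+07) / 2 = 2.845917e+07 m
Step 2: v1 (circular at r1) = sqrt(mu/r1) = 6381.43 m/s
Step 3: v_t1 = sqrt(mu*(2/r1 - 1/a_t)) = 8212.13 m/s
Step 4: dv1 = |8212.13 - 6381.43| = 1830.71 m/s
Step 5: v2 (circular at r2) = 2908.17 m/s, v_t2 = 1705.53 m/s
Step 6: dv2 = |2908.17 - 1705.53| = 1202.64 m/s
Step 7: Total delta-v = 1830.71 + 1202.64 = 3033.3 m/s

3033.3


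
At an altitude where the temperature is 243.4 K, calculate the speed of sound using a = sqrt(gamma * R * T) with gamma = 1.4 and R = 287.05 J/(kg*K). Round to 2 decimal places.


Step 1: gamma * R * T = 1.4 * 287.05 * 243.4 = 97815.158
Step 2: a = sqrt(97815.158) = 312.75 m/s

312.75


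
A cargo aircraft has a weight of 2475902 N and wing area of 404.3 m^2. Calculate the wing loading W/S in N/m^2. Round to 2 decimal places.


Step 1: Wing loading = W / S = 2475902 / 404.3
Step 2: Wing loading = 6123.92 N/m^2

6123.92


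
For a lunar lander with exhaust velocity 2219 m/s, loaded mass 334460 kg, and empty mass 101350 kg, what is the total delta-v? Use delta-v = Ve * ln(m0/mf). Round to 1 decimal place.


Step 1: Mass ratio m0/mf = 334460 / 101350 = 3.300049
Step 2: ln(3.300049) = 1.193937
Step 3: delta-v = 2219 * 1.193937 = 2649.3 m/s

2649.3


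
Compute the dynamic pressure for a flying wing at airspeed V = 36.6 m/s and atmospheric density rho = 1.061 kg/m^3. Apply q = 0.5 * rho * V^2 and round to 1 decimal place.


Step 1: V^2 = 36.6^2 = 1339.56
Step 2: q = 0.5 * 1.061 * 1339.56
Step 3: q = 710.6 Pa

710.6


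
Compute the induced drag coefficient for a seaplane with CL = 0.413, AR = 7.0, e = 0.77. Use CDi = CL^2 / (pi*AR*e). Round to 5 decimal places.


Step 1: CL^2 = 0.413^2 = 0.170569
Step 2: pi * AR * e = 3.14159 * 7.0 * 0.77 = 16.933184
Step 3: CDi = 0.170569 / 16.933184 = 0.01007

0.01007


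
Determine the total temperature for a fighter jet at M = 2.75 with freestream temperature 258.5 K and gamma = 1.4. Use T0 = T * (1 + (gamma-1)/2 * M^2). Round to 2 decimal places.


Step 1: (gamma-1)/2 = 0.2
Step 2: M^2 = 7.5625
Step 3: 1 + 0.2 * 7.5625 = 2.5125
Step 4: T0 = 258.5 * 2.5125 = 649.48 K

649.48


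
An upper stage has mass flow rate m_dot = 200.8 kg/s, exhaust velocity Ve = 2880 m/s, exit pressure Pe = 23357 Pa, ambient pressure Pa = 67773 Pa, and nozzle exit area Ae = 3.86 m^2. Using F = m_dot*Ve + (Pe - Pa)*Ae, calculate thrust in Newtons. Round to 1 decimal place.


Step 1: Momentum thrust = m_dot * Ve = 200.8 * 2880 = 578304.0 N
Step 2: Pressure thrust = (Pe - Pa) * Ae = (23357 - 67773) * 3.86 = -171445.76 N
Step 3: Total thrust F = 578304.0 + -171445.76 = 406858.2 N

406858.2


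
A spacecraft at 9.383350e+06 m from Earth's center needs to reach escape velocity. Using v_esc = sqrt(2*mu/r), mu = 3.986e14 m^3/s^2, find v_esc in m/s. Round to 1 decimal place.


Step 1: 2*mu/r = 2 * 3.986e14 / 9.383350e+06 = 84958996.5204
Step 2: v_esc = sqrt(84958996.5204) = 9217.3 m/s

9217.3


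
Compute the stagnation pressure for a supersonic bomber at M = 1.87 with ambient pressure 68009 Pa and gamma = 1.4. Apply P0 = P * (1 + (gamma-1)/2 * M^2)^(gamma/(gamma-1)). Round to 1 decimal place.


Step 1: (gamma-1)/2 * M^2 = 0.2 * 3.4969 = 0.69938
Step 2: 1 + 0.69938 = 1.69938
Step 3: Exponent gamma/(gamma-1) = 3.5
Step 4: P0 = 68009 * 1.69938^3.5 = 435094.1 Pa

435094.1


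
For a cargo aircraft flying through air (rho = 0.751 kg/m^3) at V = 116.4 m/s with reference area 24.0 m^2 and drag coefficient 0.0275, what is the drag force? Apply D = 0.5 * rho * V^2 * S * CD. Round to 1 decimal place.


Step 1: Dynamic pressure q = 0.5 * 0.751 * 116.4^2 = 5087.6345 Pa
Step 2: Drag D = q * S * CD = 5087.6345 * 24.0 * 0.0275
Step 3: D = 3357.8 N

3357.8


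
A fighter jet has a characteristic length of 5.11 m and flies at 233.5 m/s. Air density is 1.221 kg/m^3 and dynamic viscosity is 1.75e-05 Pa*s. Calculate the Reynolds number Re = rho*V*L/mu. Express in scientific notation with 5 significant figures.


Step 1: Numerator = rho * V * L = 1.221 * 233.5 * 5.11 = 1456.878885
Step 2: Re = 1456.878885 / 1.75e-05
Step 3: Re = 8.3250e+07

8.3250e+07


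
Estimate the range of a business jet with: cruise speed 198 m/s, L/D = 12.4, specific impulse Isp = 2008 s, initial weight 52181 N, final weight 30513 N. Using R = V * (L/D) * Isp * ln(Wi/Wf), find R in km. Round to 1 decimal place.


Step 1: Coefficient = V * (L/D) * Isp = 198 * 12.4 * 2008 = 4930041.6 m
Step 2: Wi/Wf = 52181 / 30513 = 1.710124
Step 3: ln(1.710124) = 0.536566
Step 4: R = 4930041.6 * 0.536566 = 2645290.8 m = 2645.3 km

2645.3


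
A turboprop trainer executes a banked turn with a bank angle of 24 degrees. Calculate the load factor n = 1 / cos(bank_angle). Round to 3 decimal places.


Step 1: Convert 24 degrees to radians = 0.418879
Step 2: cos(24 deg) = 0.913545
Step 3: n = 1 / 0.913545 = 1.095

1.095


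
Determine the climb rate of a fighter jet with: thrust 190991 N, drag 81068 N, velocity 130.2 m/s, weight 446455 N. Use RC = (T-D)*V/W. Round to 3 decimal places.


Step 1: Excess thrust = T - D = 190991 - 81068 = 109923 N
Step 2: Excess power = 109923 * 130.2 = 14311974.6 W
Step 3: RC = 14311974.6 / 446455 = 32.057 m/s

32.057


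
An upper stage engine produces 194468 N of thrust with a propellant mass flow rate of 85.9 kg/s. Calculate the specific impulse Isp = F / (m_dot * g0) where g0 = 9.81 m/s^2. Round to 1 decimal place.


Step 1: m_dot * g0 = 85.9 * 9.81 = 842.68
Step 2: Isp = 194468 / 842.68 = 230.8 s

230.8


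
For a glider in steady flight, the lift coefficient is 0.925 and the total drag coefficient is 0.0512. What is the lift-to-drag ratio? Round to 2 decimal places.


Step 1: L/D = CL / CD = 0.925 / 0.0512
Step 2: L/D = 18.07

18.07


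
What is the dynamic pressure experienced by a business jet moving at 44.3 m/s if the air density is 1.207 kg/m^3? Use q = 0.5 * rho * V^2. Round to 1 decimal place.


Step 1: V^2 = 44.3^2 = 1962.49
Step 2: q = 0.5 * 1.207 * 1962.49
Step 3: q = 1184.4 Pa

1184.4


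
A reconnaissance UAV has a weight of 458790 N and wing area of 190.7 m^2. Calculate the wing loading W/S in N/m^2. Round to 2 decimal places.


Step 1: Wing loading = W / S = 458790 / 190.7
Step 2: Wing loading = 2405.82 N/m^2

2405.82


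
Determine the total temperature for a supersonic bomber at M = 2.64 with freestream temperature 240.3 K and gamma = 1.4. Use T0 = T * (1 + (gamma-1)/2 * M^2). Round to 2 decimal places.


Step 1: (gamma-1)/2 = 0.2
Step 2: M^2 = 6.9696
Step 3: 1 + 0.2 * 6.9696 = 2.39392
Step 4: T0 = 240.3 * 2.39392 = 575.26 K

575.26


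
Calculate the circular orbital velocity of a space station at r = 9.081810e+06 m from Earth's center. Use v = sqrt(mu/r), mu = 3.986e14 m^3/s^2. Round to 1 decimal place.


Step 1: mu / r = 3.986e14 / 9.081810e+06 = 43889929.4304
Step 2: v = sqrt(43889929.4304) = 6624.9 m/s

6624.9


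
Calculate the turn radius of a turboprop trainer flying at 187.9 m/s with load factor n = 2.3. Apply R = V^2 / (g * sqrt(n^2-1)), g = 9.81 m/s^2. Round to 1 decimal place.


Step 1: V^2 = 187.9^2 = 35306.41
Step 2: n^2 - 1 = 2.3^2 - 1 = 4.29
Step 3: sqrt(4.29) = 2.071232
Step 4: R = 35306.41 / (9.81 * 2.071232) = 1737.6 m

1737.6


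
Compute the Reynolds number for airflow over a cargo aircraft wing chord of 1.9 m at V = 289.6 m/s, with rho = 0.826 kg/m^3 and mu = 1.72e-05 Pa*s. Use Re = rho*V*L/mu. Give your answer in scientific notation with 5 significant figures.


Step 1: Numerator = rho * V * L = 0.826 * 289.6 * 1.9 = 454.49824
Step 2: Re = 454.49824 / 1.72e-05
Step 3: Re = 2.6424e+07

2.6424e+07


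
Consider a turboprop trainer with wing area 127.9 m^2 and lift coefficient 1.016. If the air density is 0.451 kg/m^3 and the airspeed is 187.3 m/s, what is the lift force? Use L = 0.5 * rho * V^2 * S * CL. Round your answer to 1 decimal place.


Step 1: Calculate dynamic pressure q = 0.5 * 0.451 * 187.3^2 = 0.5 * 0.451 * 35081.29 = 7910.8309 Pa
Step 2: Multiply by wing area and lift coefficient: L = 7910.8309 * 127.9 * 1.016
Step 3: L = 1011795.2715 * 1.016 = 1027984.0 N

1027984.0


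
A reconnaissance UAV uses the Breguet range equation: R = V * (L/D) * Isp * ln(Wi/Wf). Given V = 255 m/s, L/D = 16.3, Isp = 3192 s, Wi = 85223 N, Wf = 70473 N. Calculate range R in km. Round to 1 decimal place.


Step 1: Coefficient = V * (L/D) * Isp = 255 * 16.3 * 3192 = 13267548.0 m
Step 2: Wi/Wf = 85223 / 70473 = 1.2093
Step 3: ln(1.2093) = 0.190042
Step 4: R = 13267548.0 * 0.190042 = 2521387.3 m = 2521.4 km

2521.4


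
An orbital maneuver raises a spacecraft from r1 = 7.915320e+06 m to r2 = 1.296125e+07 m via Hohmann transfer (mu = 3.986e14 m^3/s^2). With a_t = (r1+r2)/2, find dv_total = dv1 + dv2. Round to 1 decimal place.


Step 1: Transfer semi-major axis a_t = (7.915320e+06 + 1.296125e+07) / 2 = 1.043828e+07 m
Step 2: v1 (circular at r1) = sqrt(mu/r1) = 7096.34 m/s
Step 3: v_t1 = sqrt(mu*(2/r1 - 1/a_t)) = 7907.57 m/s
Step 4: dv1 = |7907.57 - 7096.34| = 811.23 m/s
Step 5: v2 (circular at r2) = 5545.56 m/s, v_t2 = 4829.09 m/s
Step 6: dv2 = |5545.56 - 4829.09| = 716.47 m/s
Step 7: Total delta-v = 811.23 + 716.47 = 1527.7 m/s

1527.7


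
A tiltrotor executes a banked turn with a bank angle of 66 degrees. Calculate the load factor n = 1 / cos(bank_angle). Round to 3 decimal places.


Step 1: Convert 66 degrees to radians = 1.151917
Step 2: cos(66 deg) = 0.406737
Step 3: n = 1 / 0.406737 = 2.459

2.459


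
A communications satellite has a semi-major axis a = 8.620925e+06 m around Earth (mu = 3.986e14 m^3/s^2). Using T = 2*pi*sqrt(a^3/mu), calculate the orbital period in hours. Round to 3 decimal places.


Step 1: a^3 / mu = 6.407101e+20 / 3.986e14 = 1.607401e+06
Step 2: sqrt(1.607401e+06) = 1267.8333 s
Step 3: T = 2*pi * 1267.8333 = 7966.03 s
Step 4: T in hours = 7966.03 / 3600 = 2.213 hours

2.213


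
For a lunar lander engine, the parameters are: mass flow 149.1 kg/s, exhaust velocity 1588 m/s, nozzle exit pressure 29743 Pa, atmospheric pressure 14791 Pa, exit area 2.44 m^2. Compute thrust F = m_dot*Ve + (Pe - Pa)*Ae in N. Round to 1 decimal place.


Step 1: Momentum thrust = m_dot * Ve = 149.1 * 1588 = 236770.8 N
Step 2: Pressure thrust = (Pe - Pa) * Ae = (29743 - 14791) * 2.44 = 36482.88 N
Step 3: Total thrust F = 236770.8 + 36482.88 = 273253.7 N

273253.7


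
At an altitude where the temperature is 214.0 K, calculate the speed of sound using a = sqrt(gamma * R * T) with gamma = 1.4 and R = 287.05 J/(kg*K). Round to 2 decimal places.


Step 1: gamma * R * T = 1.4 * 287.05 * 214.0 = 86000.18
Step 2: a = sqrt(86000.18) = 293.26 m/s

293.26


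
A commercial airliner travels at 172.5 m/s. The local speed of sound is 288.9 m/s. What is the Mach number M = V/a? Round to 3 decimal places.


Step 1: M = V / a = 172.5 / 288.9
Step 2: M = 0.597

0.597


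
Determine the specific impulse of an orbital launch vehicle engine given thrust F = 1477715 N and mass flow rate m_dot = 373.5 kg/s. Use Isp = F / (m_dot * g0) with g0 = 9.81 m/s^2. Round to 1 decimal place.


Step 1: m_dot * g0 = 373.5 * 9.81 = 3664.04
Step 2: Isp = 1477715 / 3664.04 = 403.3 s

403.3


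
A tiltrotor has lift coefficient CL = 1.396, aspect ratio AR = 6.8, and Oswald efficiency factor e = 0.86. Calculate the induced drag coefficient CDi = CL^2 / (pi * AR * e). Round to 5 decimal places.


Step 1: CL^2 = 1.396^2 = 1.948816
Step 2: pi * AR * e = 3.14159 * 6.8 * 0.86 = 18.372034
Step 3: CDi = 1.948816 / 18.372034 = 0.10608

0.10608


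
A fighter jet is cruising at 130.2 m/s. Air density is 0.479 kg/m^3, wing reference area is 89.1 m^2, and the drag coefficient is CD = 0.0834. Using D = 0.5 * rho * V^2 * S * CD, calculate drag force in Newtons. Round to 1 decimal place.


Step 1: Dynamic pressure q = 0.5 * 0.479 * 130.2^2 = 4060.0136 Pa
Step 2: Drag D = q * S * CD = 4060.0136 * 89.1 * 0.0834
Step 3: D = 30169.7 N

30169.7


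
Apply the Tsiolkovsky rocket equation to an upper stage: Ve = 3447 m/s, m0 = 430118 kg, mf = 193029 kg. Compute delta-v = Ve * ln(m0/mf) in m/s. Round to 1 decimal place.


Step 1: Mass ratio m0/mf = 430118 / 193029 = 2.228256
Step 2: ln(2.228256) = 0.801219
Step 3: delta-v = 3447 * 0.801219 = 2761.8 m/s

2761.8


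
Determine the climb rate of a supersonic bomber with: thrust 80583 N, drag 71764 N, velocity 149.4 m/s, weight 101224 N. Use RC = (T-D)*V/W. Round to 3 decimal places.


Step 1: Excess thrust = T - D = 80583 - 71764 = 8819 N
Step 2: Excess power = 8819 * 149.4 = 1317558.6 W
Step 3: RC = 1317558.6 / 101224 = 13.016 m/s

13.016


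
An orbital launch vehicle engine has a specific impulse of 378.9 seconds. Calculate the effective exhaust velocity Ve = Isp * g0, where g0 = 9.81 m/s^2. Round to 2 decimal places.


Step 1: Ve = Isp * g0 = 378.9 * 9.81
Step 2: Ve = 3717.01 m/s

3717.01


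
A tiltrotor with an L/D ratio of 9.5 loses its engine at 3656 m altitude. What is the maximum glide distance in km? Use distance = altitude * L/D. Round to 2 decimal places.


Step 1: Glide distance = altitude * L/D = 3656 * 9.5 = 34732.0 m
Step 2: Convert to km: 34732.0 / 1000 = 34.73 km

34.73


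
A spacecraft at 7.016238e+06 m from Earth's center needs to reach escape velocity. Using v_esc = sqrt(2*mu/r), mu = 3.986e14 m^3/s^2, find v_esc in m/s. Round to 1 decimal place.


Step 1: 2*mu/r = 2 * 3.986e14 / 7.016238e+06 = 113622143.3766
Step 2: v_esc = sqrt(113622143.3766) = 10659.4 m/s

10659.4


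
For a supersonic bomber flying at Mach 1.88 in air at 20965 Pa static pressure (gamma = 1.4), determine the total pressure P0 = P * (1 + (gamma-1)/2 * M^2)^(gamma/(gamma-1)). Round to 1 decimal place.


Step 1: (gamma-1)/2 * M^2 = 0.2 * 3.5344 = 0.70688
Step 2: 1 + 0.70688 = 1.70688
Step 3: Exponent gamma/(gamma-1) = 3.5
Step 4: P0 = 20965 * 1.70688^3.5 = 136208.9 Pa

136208.9


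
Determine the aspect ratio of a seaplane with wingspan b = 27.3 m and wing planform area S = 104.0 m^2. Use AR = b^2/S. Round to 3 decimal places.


Step 1: b^2 = 27.3^2 = 745.29
Step 2: AR = 745.29 / 104.0 = 7.166

7.166


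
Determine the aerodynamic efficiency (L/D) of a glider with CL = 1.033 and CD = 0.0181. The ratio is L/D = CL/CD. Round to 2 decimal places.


Step 1: L/D = CL / CD = 1.033 / 0.0181
Step 2: L/D = 57.07

57.07


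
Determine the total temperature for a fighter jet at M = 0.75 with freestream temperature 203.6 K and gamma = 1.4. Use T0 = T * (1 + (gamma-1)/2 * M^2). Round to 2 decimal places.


Step 1: (gamma-1)/2 = 0.2
Step 2: M^2 = 0.5625
Step 3: 1 + 0.2 * 0.5625 = 1.1125
Step 4: T0 = 203.6 * 1.1125 = 226.51 K

226.51


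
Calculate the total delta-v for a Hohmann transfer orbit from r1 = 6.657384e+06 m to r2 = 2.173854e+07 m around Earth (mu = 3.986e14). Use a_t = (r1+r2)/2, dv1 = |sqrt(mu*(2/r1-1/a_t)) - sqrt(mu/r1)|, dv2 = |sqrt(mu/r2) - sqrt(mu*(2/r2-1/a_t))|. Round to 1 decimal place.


Step 1: Transfer semi-major axis a_t = (6.657384e+06 + 2.173854e+07) / 2 = 1.419796e+07 m
Step 2: v1 (circular at r1) = sqrt(mu/r1) = 7737.79 m/s
Step 3: v_t1 = sqrt(mu*(2/r1 - 1/a_t)) = 9574.56 m/s
Step 4: dv1 = |9574.56 - 7737.79| = 1836.78 m/s
Step 5: v2 (circular at r2) = 4282.07 m/s, v_t2 = 2932.19 m/s
Step 6: dv2 = |4282.07 - 2932.19| = 1349.88 m/s
Step 7: Total delta-v = 1836.78 + 1349.88 = 3186.7 m/s

3186.7


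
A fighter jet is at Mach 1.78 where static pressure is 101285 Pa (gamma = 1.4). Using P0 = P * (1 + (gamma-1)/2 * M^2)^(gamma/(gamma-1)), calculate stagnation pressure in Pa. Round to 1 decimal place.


Step 1: (gamma-1)/2 * M^2 = 0.2 * 3.1684 = 0.63368
Step 2: 1 + 0.63368 = 1.63368
Step 3: Exponent gamma/(gamma-1) = 3.5
Step 4: P0 = 101285 * 1.63368^3.5 = 564455.4 Pa

564455.4


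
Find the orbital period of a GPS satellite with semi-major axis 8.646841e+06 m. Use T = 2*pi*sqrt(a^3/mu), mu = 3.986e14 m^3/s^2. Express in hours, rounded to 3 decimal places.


Step 1: a^3 / mu = 6.465058e+20 / 3.986e14 = 1.621941e+06
Step 2: sqrt(1.621941e+06) = 1273.5546 s
Step 3: T = 2*pi * 1273.5546 = 8001.98 s
Step 4: T in hours = 8001.98 / 3600 = 2.223 hours

2.223


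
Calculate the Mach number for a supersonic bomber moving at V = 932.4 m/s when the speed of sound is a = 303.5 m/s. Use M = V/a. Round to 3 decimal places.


Step 1: M = V / a = 932.4 / 303.5
Step 2: M = 3.072

3.072


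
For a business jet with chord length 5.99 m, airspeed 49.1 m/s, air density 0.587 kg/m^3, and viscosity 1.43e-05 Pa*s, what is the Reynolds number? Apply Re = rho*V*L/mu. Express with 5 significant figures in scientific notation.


Step 1: Numerator = rho * V * L = 0.587 * 49.1 * 5.99 = 172.641983
Step 2: Re = 172.641983 / 1.43e-05
Step 3: Re = 1.2073e+07

1.2073e+07


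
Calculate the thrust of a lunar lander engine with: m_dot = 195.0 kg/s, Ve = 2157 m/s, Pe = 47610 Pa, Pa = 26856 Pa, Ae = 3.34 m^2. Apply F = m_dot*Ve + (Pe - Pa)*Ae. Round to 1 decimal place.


Step 1: Momentum thrust = m_dot * Ve = 195.0 * 2157 = 420615.0 N
Step 2: Pressure thrust = (Pe - Pa) * Ae = (47610 - 26856) * 3.34 = 69318.36 N
Step 3: Total thrust F = 420615.0 + 69318.36 = 489933.4 N

489933.4


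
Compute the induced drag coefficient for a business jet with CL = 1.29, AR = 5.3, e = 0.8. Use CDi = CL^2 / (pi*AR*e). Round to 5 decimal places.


Step 1: CL^2 = 1.29^2 = 1.6641
Step 2: pi * AR * e = 3.14159 * 5.3 * 0.8 = 13.320353
Step 3: CDi = 1.6641 / 13.320353 = 0.12493

0.12493


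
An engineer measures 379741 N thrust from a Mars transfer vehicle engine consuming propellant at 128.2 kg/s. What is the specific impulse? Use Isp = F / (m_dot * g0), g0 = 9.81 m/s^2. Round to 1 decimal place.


Step 1: m_dot * g0 = 128.2 * 9.81 = 1257.64
Step 2: Isp = 379741 / 1257.64 = 301.9 s

301.9


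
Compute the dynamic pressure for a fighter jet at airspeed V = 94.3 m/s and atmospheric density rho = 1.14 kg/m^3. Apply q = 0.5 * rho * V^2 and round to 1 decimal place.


Step 1: V^2 = 94.3^2 = 8892.49
Step 2: q = 0.5 * 1.14 * 8892.49
Step 3: q = 5068.7 Pa

5068.7


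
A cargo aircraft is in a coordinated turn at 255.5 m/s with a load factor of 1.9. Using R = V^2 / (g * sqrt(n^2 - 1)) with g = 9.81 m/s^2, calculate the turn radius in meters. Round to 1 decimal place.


Step 1: V^2 = 255.5^2 = 65280.25
Step 2: n^2 - 1 = 1.9^2 - 1 = 2.61
Step 3: sqrt(2.61) = 1.615549
Step 4: R = 65280.25 / (9.81 * 1.615549) = 4119.0 m

4119.0


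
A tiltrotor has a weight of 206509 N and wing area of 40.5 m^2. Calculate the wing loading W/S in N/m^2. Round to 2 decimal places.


Step 1: Wing loading = W / S = 206509 / 40.5
Step 2: Wing loading = 5098.99 N/m^2

5098.99


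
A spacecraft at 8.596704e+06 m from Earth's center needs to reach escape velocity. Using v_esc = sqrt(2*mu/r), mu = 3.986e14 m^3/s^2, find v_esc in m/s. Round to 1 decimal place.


Step 1: 2*mu/r = 2 * 3.986e14 / 8.596704e+06 = 92733214.9624
Step 2: v_esc = sqrt(92733214.9624) = 9629.8 m/s

9629.8


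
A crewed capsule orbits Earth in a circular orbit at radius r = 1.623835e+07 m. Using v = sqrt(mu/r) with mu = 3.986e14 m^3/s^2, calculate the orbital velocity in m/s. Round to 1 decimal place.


Step 1: mu / r = 3.986e14 / 1.623835e+07 = 24546828.9574
Step 2: v = sqrt(24546828.9574) = 4954.5 m/s

4954.5


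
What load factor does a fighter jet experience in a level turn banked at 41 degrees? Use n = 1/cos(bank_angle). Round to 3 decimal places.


Step 1: Convert 41 degrees to radians = 0.715585
Step 2: cos(41 deg) = 0.75471
Step 3: n = 1 / 0.75471 = 1.325

1.325


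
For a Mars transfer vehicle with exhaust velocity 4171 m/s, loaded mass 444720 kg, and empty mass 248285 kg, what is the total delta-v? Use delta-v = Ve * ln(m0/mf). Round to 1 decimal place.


Step 1: Mass ratio m0/mf = 444720 / 248285 = 1.791167
Step 2: ln(1.791167) = 0.582868
Step 3: delta-v = 4171 * 0.582868 = 2431.1 m/s

2431.1


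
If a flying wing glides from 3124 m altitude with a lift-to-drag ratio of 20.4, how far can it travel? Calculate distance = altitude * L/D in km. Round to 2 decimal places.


Step 1: Glide distance = altitude * L/D = 3124 * 20.4 = 63729.6 m
Step 2: Convert to km: 63729.6 / 1000 = 63.73 km

63.73


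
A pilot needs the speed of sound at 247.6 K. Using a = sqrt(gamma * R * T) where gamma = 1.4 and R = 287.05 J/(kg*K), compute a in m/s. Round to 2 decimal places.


Step 1: gamma * R * T = 1.4 * 287.05 * 247.6 = 99503.012
Step 2: a = sqrt(99503.012) = 315.44 m/s

315.44


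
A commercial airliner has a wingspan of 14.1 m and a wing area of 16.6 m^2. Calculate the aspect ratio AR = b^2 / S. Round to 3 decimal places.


Step 1: b^2 = 14.1^2 = 198.81
Step 2: AR = 198.81 / 16.6 = 11.977

11.977


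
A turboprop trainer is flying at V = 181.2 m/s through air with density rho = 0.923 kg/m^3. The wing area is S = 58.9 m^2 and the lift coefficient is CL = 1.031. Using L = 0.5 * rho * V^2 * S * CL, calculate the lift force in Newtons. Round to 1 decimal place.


Step 1: Calculate dynamic pressure q = 0.5 * 0.923 * 181.2^2 = 0.5 * 0.923 * 32833.44 = 15152.6326 Pa
Step 2: Multiply by wing area and lift coefficient: L = 15152.6326 * 58.9 * 1.031
Step 3: L = 892490.0578 * 1.031 = 920157.2 N

920157.2


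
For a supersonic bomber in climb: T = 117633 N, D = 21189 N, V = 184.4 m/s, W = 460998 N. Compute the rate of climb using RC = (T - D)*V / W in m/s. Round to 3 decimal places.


Step 1: Excess thrust = T - D = 117633 - 21189 = 96444 N
Step 2: Excess power = 96444 * 184.4 = 17784273.6 W
Step 3: RC = 17784273.6 / 460998 = 38.578 m/s

38.578


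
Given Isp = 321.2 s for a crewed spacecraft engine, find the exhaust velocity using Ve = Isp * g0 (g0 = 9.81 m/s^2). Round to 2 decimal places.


Step 1: Ve = Isp * g0 = 321.2 * 9.81
Step 2: Ve = 3150.97 m/s

3150.97


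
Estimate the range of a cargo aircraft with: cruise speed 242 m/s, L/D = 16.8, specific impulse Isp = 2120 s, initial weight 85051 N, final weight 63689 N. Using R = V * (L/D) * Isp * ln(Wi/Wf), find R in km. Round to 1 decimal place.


Step 1: Coefficient = V * (L/D) * Isp = 242 * 16.8 * 2120 = 8619072.0 m
Step 2: Wi/Wf = 85051 / 63689 = 1.335411
Step 3: ln(1.335411) = 0.289239
Step 4: R = 8619072.0 * 0.289239 = 2492973.6 m = 2493.0 km

2493.0


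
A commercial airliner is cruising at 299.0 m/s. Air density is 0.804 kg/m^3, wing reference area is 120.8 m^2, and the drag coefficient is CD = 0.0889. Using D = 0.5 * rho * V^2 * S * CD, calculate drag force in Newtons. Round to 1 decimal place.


Step 1: Dynamic pressure q = 0.5 * 0.804 * 299.0^2 = 35939.202 Pa
Step 2: Drag D = q * S * CD = 35939.202 * 120.8 * 0.0889
Step 3: D = 385955.4 N

385955.4


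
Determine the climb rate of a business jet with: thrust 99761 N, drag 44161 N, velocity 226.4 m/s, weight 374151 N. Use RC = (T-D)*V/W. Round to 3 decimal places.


Step 1: Excess thrust = T - D = 99761 - 44161 = 55600 N
Step 2: Excess power = 55600 * 226.4 = 12587840.0 W
Step 3: RC = 12587840.0 / 374151 = 33.644 m/s

33.644


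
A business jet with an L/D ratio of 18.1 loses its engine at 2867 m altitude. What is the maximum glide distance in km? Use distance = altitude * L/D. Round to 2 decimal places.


Step 1: Glide distance = altitude * L/D = 2867 * 18.1 = 51892.7 m
Step 2: Convert to km: 51892.7 / 1000 = 51.89 km

51.89


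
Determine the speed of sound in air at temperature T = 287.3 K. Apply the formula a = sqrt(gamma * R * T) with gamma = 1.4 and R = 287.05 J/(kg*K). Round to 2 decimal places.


Step 1: gamma * R * T = 1.4 * 287.05 * 287.3 = 115457.251
Step 2: a = sqrt(115457.251) = 339.79 m/s

339.79


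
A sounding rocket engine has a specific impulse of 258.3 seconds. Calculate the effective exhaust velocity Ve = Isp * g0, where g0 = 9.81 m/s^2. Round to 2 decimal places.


Step 1: Ve = Isp * g0 = 258.3 * 9.81
Step 2: Ve = 2533.92 m/s

2533.92


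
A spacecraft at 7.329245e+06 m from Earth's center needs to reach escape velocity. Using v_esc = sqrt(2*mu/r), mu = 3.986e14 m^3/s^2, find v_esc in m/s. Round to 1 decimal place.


Step 1: 2*mu/r = 2 * 3.986e14 / 7.329245e+06 = 108769730.0336
Step 2: v_esc = sqrt(108769730.0336) = 10429.3 m/s

10429.3


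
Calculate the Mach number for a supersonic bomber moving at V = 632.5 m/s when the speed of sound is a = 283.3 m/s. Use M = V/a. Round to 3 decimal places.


Step 1: M = V / a = 632.5 / 283.3
Step 2: M = 2.233

2.233


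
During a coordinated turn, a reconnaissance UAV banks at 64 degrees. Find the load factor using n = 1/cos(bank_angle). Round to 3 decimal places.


Step 1: Convert 64 degrees to radians = 1.117011
Step 2: cos(64 deg) = 0.438371
Step 3: n = 1 / 0.438371 = 2.281

2.281


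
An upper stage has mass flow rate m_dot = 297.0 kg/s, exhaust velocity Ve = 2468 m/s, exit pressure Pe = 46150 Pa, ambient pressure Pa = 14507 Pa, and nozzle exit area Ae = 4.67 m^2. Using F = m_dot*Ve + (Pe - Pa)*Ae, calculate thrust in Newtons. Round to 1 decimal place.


Step 1: Momentum thrust = m_dot * Ve = 297.0 * 2468 = 732996.0 N
Step 2: Pressure thrust = (Pe - Pa) * Ae = (46150 - 14507) * 4.67 = 147772.81 N
Step 3: Total thrust F = 732996.0 + 147772.81 = 880768.8 N

880768.8


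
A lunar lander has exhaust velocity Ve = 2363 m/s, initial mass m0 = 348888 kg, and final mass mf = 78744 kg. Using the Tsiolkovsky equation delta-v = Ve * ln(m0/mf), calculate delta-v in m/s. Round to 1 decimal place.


Step 1: Mass ratio m0/mf = 348888 / 78744 = 4.430661
Step 2: ln(4.430661) = 1.488549
Step 3: delta-v = 2363 * 1.488549 = 3517.4 m/s

3517.4


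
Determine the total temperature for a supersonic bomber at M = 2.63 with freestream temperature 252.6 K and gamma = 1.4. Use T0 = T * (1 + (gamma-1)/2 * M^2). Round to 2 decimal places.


Step 1: (gamma-1)/2 = 0.2
Step 2: M^2 = 6.9169
Step 3: 1 + 0.2 * 6.9169 = 2.38338
Step 4: T0 = 252.6 * 2.38338 = 602.04 K

602.04


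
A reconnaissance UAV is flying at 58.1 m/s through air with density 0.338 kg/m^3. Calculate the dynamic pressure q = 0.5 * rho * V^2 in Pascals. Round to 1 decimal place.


Step 1: V^2 = 58.1^2 = 3375.61
Step 2: q = 0.5 * 0.338 * 3375.61
Step 3: q = 570.5 Pa

570.5


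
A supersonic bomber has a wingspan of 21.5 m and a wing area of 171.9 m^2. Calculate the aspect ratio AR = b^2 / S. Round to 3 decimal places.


Step 1: b^2 = 21.5^2 = 462.25
Step 2: AR = 462.25 / 171.9 = 2.689

2.689


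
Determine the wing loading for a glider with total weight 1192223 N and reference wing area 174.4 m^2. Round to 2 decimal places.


Step 1: Wing loading = W / S = 1192223 / 174.4
Step 2: Wing loading = 6836.14 N/m^2

6836.14


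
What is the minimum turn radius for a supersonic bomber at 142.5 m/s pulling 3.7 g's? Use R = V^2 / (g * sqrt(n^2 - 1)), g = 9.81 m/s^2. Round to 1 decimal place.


Step 1: V^2 = 142.5^2 = 20306.25
Step 2: n^2 - 1 = 3.7^2 - 1 = 12.69
Step 3: sqrt(12.69) = 3.562303
Step 4: R = 20306.25 / (9.81 * 3.562303) = 581.1 m

581.1


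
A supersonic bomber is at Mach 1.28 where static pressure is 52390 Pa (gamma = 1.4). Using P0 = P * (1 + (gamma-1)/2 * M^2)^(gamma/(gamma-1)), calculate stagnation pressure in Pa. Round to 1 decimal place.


Step 1: (gamma-1)/2 * M^2 = 0.2 * 1.6384 = 0.32768
Step 2: 1 + 0.32768 = 1.32768
Step 3: Exponent gamma/(gamma-1) = 3.5
Step 4: P0 = 52390 * 1.32768^3.5 = 141278.3 Pa

141278.3


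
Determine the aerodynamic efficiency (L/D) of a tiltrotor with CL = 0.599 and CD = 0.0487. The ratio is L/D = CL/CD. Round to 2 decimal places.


Step 1: L/D = CL / CD = 0.599 / 0.0487
Step 2: L/D = 12.30

12.30


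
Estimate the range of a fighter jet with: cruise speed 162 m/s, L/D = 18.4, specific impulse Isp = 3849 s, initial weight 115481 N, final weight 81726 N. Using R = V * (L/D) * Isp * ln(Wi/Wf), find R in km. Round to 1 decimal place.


Step 1: Coefficient = V * (L/D) * Isp = 162 * 18.4 * 3849 = 11473099.2 m
Step 2: Wi/Wf = 115481 / 81726 = 1.413026
Step 3: ln(1.413026) = 0.345734
Step 4: R = 11473099.2 * 0.345734 = 3966638.5 m = 3966.6 km

3966.6


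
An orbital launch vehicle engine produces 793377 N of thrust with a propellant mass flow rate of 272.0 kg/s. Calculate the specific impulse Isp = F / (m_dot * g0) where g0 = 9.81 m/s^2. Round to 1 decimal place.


Step 1: m_dot * g0 = 272.0 * 9.81 = 2668.32
Step 2: Isp = 793377 / 2668.32 = 297.3 s

297.3


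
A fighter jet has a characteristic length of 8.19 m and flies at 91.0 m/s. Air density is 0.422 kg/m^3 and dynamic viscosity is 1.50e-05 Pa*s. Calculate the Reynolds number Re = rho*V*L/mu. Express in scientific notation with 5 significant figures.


Step 1: Numerator = rho * V * L = 0.422 * 91.0 * 8.19 = 314.51238
Step 2: Re = 314.51238 / 1.50e-05
Step 3: Re = 2.0967e+07

2.0967e+07


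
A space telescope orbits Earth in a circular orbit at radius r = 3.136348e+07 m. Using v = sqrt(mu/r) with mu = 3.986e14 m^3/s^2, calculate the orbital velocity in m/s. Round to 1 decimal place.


Step 1: mu / r = 3.986e14 / 3.136348e+07 = 12709048.8683
Step 2: v = sqrt(12709048.8683) = 3565.0 m/s

3565.0


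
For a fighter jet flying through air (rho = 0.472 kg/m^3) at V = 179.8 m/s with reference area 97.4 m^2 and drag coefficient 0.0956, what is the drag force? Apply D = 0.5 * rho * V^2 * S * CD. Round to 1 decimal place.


Step 1: Dynamic pressure q = 0.5 * 0.472 * 179.8^2 = 7629.4174 Pa
Step 2: Drag D = q * S * CD = 7629.4174 * 97.4 * 0.0956
Step 3: D = 71040.9 N

71040.9


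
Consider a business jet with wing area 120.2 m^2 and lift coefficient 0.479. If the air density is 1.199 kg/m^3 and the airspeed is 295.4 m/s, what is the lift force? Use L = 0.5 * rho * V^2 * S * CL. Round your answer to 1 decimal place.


Step 1: Calculate dynamic pressure q = 0.5 * 1.199 * 295.4^2 = 0.5 * 1.199 * 87261.16 = 52313.0654 Pa
Step 2: Multiply by wing area and lift coefficient: L = 52313.0654 * 120.2 * 0.479
Step 3: L = 6288030.4635 * 0.479 = 3011966.6 N

3011966.6


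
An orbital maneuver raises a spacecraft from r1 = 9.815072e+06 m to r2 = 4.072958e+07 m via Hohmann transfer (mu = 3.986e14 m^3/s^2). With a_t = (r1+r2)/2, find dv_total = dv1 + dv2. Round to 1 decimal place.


Step 1: Transfer semi-major axis a_t = (9.815072e+06 + 4.072958e+07) / 2 = 2.527233e+07 m
Step 2: v1 (circular at r1) = sqrt(mu/r1) = 6372.68 m/s
Step 3: v_t1 = sqrt(mu*(2/r1 - 1/a_t)) = 8090.11 m/s
Step 4: dv1 = |8090.11 - 6372.68| = 1717.43 m/s
Step 5: v2 (circular at r2) = 3128.34 m/s, v_t2 = 1949.57 m/s
Step 6: dv2 = |3128.34 - 1949.57| = 1178.77 m/s
Step 7: Total delta-v = 1717.43 + 1178.77 = 2896.2 m/s

2896.2


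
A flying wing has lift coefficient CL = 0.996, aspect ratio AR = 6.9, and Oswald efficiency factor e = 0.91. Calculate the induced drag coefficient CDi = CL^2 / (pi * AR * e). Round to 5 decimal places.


Step 1: CL^2 = 0.996^2 = 0.992016
Step 2: pi * AR * e = 3.14159 * 6.9 * 0.91 = 19.72606
Step 3: CDi = 0.992016 / 19.72606 = 0.05029

0.05029


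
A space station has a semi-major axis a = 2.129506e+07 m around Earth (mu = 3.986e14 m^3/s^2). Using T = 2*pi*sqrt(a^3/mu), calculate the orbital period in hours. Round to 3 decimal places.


Step 1: a^3 / mu = 9.656875e+21 / 3.986e14 = 2.422698e+07
Step 2: sqrt(2.422698e+07) = 4922.0912 s
Step 3: T = 2*pi * 4922.0912 = 30926.41 s
Step 4: T in hours = 30926.41 / 3600 = 8.591 hours

8.591


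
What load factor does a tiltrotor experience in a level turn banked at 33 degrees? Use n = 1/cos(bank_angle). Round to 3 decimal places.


Step 1: Convert 33 degrees to radians = 0.575959
Step 2: cos(33 deg) = 0.838671
Step 3: n = 1 / 0.838671 = 1.192

1.192
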